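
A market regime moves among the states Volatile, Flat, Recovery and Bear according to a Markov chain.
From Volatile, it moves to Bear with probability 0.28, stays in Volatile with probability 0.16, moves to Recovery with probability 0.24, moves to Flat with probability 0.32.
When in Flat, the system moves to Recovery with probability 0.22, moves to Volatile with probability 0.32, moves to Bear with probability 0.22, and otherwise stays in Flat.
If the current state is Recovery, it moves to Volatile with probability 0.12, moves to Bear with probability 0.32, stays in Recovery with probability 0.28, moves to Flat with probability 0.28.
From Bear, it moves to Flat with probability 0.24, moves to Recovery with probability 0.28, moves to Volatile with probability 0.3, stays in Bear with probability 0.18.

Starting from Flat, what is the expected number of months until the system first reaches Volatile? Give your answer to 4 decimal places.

Let t(s) be the expected number of months to first reach Volatile from state s, with t(Volatile) = 0. Conditioning on the first month:
t(Flat) = 1 + 0.24·t(Flat) + 0.22·t(Recovery) + 0.22·t(Bear)
t(Recovery) = 1 + 0.28·t(Flat) + 0.28·t(Recovery) + 0.32·t(Bear)
t(Bear) = 1 + 0.24·t(Flat) + 0.28·t(Recovery) + 0.18·t(Bear)
Solving: t(Flat) = 3.7668, t(Recovery) = 4.5810, t(Bear) = 3.8862.
Expected months from Flat to Volatile: 3.7668.

3.7668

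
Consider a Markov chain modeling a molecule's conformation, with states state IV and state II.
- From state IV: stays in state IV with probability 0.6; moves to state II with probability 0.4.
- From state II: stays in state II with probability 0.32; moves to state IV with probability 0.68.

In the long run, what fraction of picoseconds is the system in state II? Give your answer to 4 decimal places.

Let the stationary distribution be π with π = πP and π_1 + π_2 = 1.
π_1 = 0.6·π_1 + 0.68·π_2
Solving with the normalization constraint gives π = (0.6296, 0.3704).
So the stationary probability of state II is 0.3704.

0.3704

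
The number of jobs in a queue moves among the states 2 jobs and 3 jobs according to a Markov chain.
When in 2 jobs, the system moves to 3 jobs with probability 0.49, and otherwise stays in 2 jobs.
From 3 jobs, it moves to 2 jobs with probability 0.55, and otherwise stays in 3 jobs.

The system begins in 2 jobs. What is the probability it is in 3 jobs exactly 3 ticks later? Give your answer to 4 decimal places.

Propagate the distribution vector 3 ticks from 2 jobs.
After 0 ticks: (1.0000, 0.0000)
After 1 tick: (0.5100, 0.4900)
After 2 ticks: (0.5296, 0.4704)
After 3 ticks: (0.5288, 0.4712)
P(in 3 jobs after 3 ticks) = 0.4712

0.4712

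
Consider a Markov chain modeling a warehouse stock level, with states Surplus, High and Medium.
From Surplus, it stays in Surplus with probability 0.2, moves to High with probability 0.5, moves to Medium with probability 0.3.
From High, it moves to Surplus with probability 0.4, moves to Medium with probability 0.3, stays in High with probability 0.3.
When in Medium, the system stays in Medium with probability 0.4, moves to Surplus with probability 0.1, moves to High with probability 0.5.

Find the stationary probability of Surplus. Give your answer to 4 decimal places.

Let the stationary distribution be π with π = πP and π_1 + π_2 + π_3 = 1.
π_1 = 0.2·π_1 + 0.4·π_2 + 0.1·π_3
π_2 = 0.5·π_1 + 0.3·π_2 + 0.5·π_3
Solving with the normalization constraint gives π = (0.2500, 0.4167, 0.3333).
So the stationary probability of Surplus is 0.2500.

0.2500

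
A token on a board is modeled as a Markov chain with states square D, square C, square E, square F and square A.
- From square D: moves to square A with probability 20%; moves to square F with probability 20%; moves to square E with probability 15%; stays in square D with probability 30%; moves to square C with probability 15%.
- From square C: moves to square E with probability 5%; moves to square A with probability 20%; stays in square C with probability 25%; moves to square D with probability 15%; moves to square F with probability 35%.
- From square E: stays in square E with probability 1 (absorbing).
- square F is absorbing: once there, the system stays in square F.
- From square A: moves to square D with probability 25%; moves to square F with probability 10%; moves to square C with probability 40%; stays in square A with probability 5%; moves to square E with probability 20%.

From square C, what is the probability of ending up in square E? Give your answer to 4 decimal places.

Let h(s) be the probability of absorption at square E starting from transient state s. Then h(square E) = 1 and h(square F) = 0. By first-step analysis:
h(square D) = 0.3·h(square D) + 0.15·h(square C) + 0.15·1 + 0.2·0 + 0.2·h(square A)
h(square C) = 0.15·h(square D) + 0.25·h(square C) + 0.05·1 + 0.35·0 + 0.2·h(square A)
h(square A) = 0.25·h(square D) + 0.4·h(square C) + 0.2·1 + 0.1·0 + 0.05·h(square A)
Solving: h(square D) = 0.3897, h(square C) = 0.2569, h(square A) = 0.4213.
Starting from square C, the probability is 0.2569.

0.2569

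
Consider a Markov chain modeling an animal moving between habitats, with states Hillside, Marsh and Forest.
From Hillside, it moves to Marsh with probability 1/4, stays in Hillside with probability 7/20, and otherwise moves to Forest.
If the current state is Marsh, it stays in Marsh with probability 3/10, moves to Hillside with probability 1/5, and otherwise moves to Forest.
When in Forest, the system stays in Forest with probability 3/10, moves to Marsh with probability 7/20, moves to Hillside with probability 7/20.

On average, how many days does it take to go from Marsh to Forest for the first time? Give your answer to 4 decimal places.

Let t(s) be the expected number of days to first reach Forest from state s, with t(Forest) = 0. Conditioning on the first day:
t(Hillside) = 1 + 0.35·t(Hillside) + 0.25·t(Marsh)
t(Marsh) = 1 + 0.2·t(Hillside) + 0.3·t(Marsh)
Solving: t(Hillside) = 2.3457, t(Marsh) = 2.0988.
Expected days from Marsh to Forest: 2.0988.

2.0988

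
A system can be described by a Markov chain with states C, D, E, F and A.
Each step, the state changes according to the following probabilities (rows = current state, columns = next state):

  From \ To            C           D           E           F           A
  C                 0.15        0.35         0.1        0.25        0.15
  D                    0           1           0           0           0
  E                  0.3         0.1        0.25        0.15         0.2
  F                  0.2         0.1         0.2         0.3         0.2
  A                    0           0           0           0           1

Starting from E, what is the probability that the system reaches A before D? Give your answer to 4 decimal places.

Let h(s) be the probability of absorption at A starting from transient state s. Then h(A) = 1 and h(D) = 0. By first-step analysis:
h(C) = 0.15·h(C) + 0.35·0 + 0.1·h(E) + 0.25·h(F) + 0.15·1
h(E) = 0.3·h(C) + 0.1·0 + 0.25·h(E) + 0.15·h(F) + 0.2·1
h(F) = 0.2·h(C) + 0.1·0 + 0.2·h(E) + 0.3·h(F) + 0.2·1
Solving: h(C) = 0.4031, h(E) = 0.5389, h(F) = 0.5548.
Starting from E, the probability is 0.5389.

0.5389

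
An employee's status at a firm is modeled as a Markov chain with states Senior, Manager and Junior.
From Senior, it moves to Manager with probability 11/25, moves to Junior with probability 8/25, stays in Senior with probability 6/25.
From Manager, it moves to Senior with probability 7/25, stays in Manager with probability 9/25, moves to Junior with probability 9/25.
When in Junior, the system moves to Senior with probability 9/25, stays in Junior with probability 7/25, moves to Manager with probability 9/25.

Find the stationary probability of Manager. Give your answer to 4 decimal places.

Let the stationary distribution be π with π = πP and π_1 + π_2 + π_3 = 1.
π_1 = 0.24·π_1 + 0.28·π_2 + 0.36·π_3
π_2 = 0.44·π_1 + 0.36·π_2 + 0.36·π_3
Solving with the normalization constraint gives π = (0.2940, 0.3835, 0.3224).
So the stationary probability of Manager is 0.3835.

0.3835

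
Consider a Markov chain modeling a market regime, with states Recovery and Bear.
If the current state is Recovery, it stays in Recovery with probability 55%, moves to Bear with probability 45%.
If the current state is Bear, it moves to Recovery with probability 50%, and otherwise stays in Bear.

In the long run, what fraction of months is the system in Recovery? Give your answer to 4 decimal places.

Let the stationary distribution be π with π = πP and π_1 + π_2 = 1.
π_1 = 0.55·π_1 + 0.5·π_2
Solving with the normalization constraint gives π = (0.5263, 0.4737).
So the stationary probability of Recovery is 0.5263.

0.5263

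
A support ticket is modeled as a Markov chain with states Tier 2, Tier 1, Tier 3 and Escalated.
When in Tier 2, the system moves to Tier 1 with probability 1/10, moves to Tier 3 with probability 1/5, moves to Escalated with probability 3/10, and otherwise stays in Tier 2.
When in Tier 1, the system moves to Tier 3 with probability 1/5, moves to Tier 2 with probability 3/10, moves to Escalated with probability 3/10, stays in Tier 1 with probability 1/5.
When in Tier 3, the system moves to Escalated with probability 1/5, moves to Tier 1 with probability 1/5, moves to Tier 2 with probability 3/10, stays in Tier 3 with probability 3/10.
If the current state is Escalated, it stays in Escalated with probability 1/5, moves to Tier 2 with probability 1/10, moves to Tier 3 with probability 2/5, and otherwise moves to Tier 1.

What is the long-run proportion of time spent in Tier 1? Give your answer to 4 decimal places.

0.1969

Let the stationary distribution be π with π = πP and π_1 + π_2 + π_3 + π_4 = 1.
π_1 = 0.4·π_1 + 0.3·π_2 + 0.3·π_3 + 0.1·π_4
π_2 = 0.1·π_1 + 0.2·π_2 + 0.2·π_3 + 0.3·π_4
π_3 = 0.2·π_1 + 0.2·π_2 + 0.3·π_3 + 0.4·π_4
Solving with the normalization constraint gives π = (0.2783, 0.1969, 0.2772, 0.2475).
So the stationary probability of Tier 1 is 0.1969.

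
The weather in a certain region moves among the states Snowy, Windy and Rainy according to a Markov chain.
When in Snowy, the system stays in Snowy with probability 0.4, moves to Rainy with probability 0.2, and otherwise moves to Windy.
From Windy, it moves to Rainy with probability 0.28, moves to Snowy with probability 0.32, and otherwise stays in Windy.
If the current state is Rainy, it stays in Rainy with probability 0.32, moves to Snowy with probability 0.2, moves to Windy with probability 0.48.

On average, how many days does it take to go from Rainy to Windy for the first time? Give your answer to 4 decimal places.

2.1739

Let t(s) be the expected number of days to first reach Windy from state s, with t(Windy) = 0. Conditioning on the first day:
t(Snowy) = 1 + 0.4·t(Snowy) + 0.2·t(Rainy)
t(Rainy) = 1 + 0.2·t(Snowy) + 0.32·t(Rainy)
Solving: t(Snowy) = 2.3913, t(Rainy) = 2.1739.
Expected days from Rainy to Windy: 2.1739.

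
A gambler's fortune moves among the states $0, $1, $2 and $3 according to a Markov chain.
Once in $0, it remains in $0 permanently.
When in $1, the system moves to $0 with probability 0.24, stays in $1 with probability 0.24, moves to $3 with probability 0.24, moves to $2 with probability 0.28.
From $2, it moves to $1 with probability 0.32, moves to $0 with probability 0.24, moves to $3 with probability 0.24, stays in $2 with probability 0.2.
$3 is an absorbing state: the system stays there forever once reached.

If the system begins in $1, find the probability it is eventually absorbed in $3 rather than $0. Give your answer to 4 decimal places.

Let h(s) be the probability of absorption at $3 starting from transient state s. Then h($3) = 1 and h($0) = 0. By first-step analysis:
h($1) = 0.24·0 + 0.24·h($1) + 0.28·h($2) + 0.24·1
h($2) = 0.24·0 + 0.32·h($1) + 0.2·h($2) + 0.24·1
Solving: h($1) = 0.5000, h($2) = 0.5000.
Starting from $1, the probability is 0.5000.

0.5000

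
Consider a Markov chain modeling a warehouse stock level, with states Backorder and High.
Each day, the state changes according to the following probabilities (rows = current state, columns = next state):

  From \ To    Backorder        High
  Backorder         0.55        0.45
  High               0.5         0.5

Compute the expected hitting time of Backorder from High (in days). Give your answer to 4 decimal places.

Let t(s) be the expected number of days to first reach Backorder from state s, with t(Backorder) = 0. Conditioning on the first day:
t(High) = 1 + 0.5·t(High)
Solving: t(High) = 2.0000.
Expected days from High to Backorder: 2.0000.

2.0000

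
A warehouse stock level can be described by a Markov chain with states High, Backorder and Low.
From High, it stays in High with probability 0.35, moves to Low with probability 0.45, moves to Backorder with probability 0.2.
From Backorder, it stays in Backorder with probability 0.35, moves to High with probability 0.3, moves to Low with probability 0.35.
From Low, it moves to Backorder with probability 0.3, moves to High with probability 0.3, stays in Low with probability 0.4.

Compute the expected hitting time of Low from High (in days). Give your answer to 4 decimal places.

2.3448

Let t(s) be the expected number of days to first reach Low from state s, with t(Low) = 0. Conditioning on the first day:
t(High) = 1 + 0.35·t(High) + 0.2·t(Backorder)
t(Backorder) = 1 + 0.3·t(High) + 0.35·t(Backorder)
Solving: t(High) = 2.3448, t(Backorder) = 2.6207.
Expected days from High to Low: 2.3448.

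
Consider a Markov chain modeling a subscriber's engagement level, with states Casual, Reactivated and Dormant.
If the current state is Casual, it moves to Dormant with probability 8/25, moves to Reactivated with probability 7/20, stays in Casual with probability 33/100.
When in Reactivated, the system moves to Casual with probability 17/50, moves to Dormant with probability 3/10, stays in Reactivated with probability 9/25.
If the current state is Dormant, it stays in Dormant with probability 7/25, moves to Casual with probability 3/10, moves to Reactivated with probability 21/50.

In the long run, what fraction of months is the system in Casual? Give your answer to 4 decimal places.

0.3247

Let the stationary distribution be π with π = πP and π_1 + π_2 + π_3 = 1.
π_1 = 0.33·π_1 + 0.34·π_2 + 0.3·π_3
π_2 = 0.35·π_1 + 0.36·π_2 + 0.42·π_3
Solving with the normalization constraint gives π = (0.3247, 0.3748, 0.3005).
So the stationary probability of Casual is 0.3247.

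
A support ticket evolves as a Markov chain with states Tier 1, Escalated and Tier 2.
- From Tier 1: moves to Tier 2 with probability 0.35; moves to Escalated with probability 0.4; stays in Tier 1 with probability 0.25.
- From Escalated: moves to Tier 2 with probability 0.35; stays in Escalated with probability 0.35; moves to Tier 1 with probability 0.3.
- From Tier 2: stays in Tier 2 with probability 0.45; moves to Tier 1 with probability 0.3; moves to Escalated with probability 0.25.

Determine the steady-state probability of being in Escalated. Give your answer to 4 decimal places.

0.3254

Let the stationary distribution be π with π = πP and π_1 + π_2 + π_3 = 1.
π_1 = 0.25·π_1 + 0.3·π_2 + 0.3·π_3
π_2 = 0.4·π_1 + 0.35·π_2 + 0.25·π_3
Solving with the normalization constraint gives π = (0.2857, 0.3254, 0.3889).
So the stationary probability of Escalated is 0.3254.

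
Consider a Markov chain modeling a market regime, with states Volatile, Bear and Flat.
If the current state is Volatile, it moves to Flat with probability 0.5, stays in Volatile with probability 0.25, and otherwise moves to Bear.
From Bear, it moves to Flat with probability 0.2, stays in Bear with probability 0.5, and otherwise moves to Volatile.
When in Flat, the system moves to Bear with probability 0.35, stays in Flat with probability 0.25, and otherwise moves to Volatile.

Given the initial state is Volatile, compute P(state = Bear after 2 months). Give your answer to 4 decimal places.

Sum over the intermediate state after 1 month:
P = P(Volatile→Volatile)·P(Volatile→Bear) + P(Volatile→Bear)·P(Bear→Bear) + P(Volatile→Flat)·P(Flat→Bear)
  = 0.25×0.25 + 0.25×0.5 + 0.5×0.35
  = 0.0625 + 0.1250 + 0.1750 = 0.3625

0.3625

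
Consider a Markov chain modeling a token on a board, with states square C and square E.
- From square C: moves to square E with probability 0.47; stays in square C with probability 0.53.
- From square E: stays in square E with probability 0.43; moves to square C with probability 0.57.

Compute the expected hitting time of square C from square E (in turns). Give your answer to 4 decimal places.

1.7544

Let t(s) be the expected number of turns to first reach square C from state s, with t(square C) = 0. Conditioning on the first turn:
t(square E) = 1 + 0.43·t(square E)
Solving: t(square E) = 1.7544.
Expected turns from square E to square C: 1.7544.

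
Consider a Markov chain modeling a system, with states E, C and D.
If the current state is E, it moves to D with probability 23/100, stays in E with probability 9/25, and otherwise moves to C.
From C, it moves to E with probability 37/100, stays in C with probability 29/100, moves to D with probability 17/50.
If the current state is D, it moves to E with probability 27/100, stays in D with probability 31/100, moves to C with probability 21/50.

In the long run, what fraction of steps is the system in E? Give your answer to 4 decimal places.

Let the stationary distribution be π with π = πP and π_1 + π_2 + π_3 = 1.
π_1 = 0.36·π_1 + 0.37·π_2 + 0.27·π_3
π_2 = 0.41·π_1 + 0.29·π_2 + 0.42·π_3
Solving with the normalization constraint gives π = (0.3372, 0.3687, 0.2941).
So the stationary probability of E is 0.3372.

0.3372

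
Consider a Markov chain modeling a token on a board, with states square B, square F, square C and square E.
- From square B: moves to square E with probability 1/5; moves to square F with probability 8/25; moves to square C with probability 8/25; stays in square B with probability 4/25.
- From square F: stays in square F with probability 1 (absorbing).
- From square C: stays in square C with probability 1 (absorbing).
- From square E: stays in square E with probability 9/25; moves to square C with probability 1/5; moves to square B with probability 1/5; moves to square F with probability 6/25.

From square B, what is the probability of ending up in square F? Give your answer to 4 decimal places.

0.5080

Let h(s) be the probability of absorption at square F starting from transient state s. Then h(square F) = 1 and h(square C) = 0. By first-step analysis:
h(square B) = 0.16·h(square B) + 0.32·1 + 0.32·0 + 0.2·h(square E)
h(square E) = 0.2·h(square B) + 0.24·1 + 0.2·0 + 0.36·h(square E)
Solving: h(square B) = 0.5080, h(square E) = 0.5338.
Starting from square B, the probability is 0.5080.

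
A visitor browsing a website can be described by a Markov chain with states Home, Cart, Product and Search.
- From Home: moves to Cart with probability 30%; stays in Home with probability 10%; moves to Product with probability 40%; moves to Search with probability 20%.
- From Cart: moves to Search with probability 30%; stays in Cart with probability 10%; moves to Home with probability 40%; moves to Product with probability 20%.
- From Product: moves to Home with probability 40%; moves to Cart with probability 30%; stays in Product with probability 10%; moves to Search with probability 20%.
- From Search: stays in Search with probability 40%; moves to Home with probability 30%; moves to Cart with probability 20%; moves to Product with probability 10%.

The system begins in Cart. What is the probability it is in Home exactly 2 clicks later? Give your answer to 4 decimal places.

0.2500

Propagate the distribution vector 2 clicks from Cart.
After 0 clicks: (0.0000, 1.0000, 0.0000, 0.0000)
After 1 click: (0.4000, 0.1000, 0.2000, 0.3000)
After 2 clicks: (0.2500, 0.2500, 0.2300, 0.2700)
P(in Home after 2 clicks) = 0.2500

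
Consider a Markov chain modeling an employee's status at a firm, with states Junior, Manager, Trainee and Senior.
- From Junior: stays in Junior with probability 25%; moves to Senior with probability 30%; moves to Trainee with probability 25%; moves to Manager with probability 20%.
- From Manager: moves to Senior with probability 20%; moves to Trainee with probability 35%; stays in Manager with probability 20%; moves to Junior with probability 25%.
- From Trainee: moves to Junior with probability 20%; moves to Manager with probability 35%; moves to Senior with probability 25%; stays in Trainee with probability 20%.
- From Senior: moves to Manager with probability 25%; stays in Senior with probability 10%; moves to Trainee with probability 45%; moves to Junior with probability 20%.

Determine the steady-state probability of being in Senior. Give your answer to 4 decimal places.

0.2160

Let the stationary distribution be π with π = πP and π_1 + π_2 + π_3 + π_4 = 1.
π_1 = 0.25·π_1 + 0.25·π_2 + 0.2·π_3 + 0.2·π_4
π_2 = 0.2·π_1 + 0.2·π_2 + 0.35·π_3 + 0.25·π_4
π_3 = 0.25·π_1 + 0.35·π_2 + 0.2·π_3 + 0.45·π_4
Solving with the normalization constraint gives π = (0.2240, 0.2563, 0.3036, 0.2160).
So the stationary probability of Senior is 0.2160.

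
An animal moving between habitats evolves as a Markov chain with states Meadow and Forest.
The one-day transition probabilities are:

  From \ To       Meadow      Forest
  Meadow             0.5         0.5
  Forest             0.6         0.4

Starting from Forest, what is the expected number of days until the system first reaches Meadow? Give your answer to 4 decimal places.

Let t(s) be the expected number of days to first reach Meadow from state s, with t(Meadow) = 0. Conditioning on the first day:
t(Forest) = 1 + 0.4·t(Forest)
Solving: t(Forest) = 1.6667.
Expected days from Forest to Meadow: 1.6667.

1.6667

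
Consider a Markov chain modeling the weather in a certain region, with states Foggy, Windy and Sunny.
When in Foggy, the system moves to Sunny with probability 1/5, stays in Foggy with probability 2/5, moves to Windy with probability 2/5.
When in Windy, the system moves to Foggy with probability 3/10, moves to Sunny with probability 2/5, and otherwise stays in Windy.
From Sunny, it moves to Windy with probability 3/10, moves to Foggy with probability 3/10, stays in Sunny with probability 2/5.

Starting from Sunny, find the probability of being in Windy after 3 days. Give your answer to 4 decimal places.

0.3330

Propagate the distribution vector 3 days from Sunny.
After 0 days: (0.0000, 0.0000, 1.0000)
After 1 day: (0.3000, 0.3000, 0.4000)
After 2 days: (0.3300, 0.3300, 0.3400)
After 3 days: (0.3330, 0.3330, 0.3340)
P(in Windy after 3 days) = 0.3330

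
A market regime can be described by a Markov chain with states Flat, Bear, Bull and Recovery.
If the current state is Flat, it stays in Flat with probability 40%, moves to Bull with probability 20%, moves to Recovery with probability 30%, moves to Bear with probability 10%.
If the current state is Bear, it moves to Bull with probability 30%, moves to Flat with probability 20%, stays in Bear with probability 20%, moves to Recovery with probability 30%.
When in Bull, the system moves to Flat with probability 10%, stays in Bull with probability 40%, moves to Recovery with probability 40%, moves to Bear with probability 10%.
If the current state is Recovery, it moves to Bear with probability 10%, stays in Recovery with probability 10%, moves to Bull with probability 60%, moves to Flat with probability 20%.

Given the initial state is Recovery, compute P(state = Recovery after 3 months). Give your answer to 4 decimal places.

0.2690

Propagate the distribution vector 3 months from Recovery.
After 0 months: (0.0000, 0.0000, 0.0000, 1.0000)
After 1 month: (0.2000, 0.1000, 0.6000, 0.1000)
After 2 months: (0.1800, 0.1100, 0.3700, 0.3400)
After 3 months: (0.1990, 0.1110, 0.4210, 0.2690)
P(in Recovery after 3 months) = 0.2690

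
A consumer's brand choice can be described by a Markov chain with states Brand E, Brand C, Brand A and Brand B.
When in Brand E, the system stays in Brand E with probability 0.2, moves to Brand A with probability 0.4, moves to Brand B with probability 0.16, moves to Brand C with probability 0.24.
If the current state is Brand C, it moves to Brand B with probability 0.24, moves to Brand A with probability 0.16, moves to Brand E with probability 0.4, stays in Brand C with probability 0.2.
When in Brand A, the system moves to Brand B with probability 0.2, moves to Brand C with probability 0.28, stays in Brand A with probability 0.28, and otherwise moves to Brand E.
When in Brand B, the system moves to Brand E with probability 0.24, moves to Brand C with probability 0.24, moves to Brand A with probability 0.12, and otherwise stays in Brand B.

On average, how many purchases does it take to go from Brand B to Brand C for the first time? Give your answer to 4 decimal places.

4.0194

Let t(s) be the expected number of purchases to first reach Brand C from state s, with t(Brand C) = 0. Conditioning on the first purchase:
t(Brand E) = 1 + 0.2·t(Brand E) + 0.4·t(Brand A) + 0.16·t(Brand B)
t(Brand A) = 1 + 0.24·t(Brand E) + 0.28·t(Brand A) + 0.2·t(Brand B)
t(Brand B) = 1 + 0.24·t(Brand E) + 0.12·t(Brand A) + 0.4·t(Brand B)
Solving: t(Brand E) = 3.9679, t(Brand A) = 3.8280, t(Brand B) = 4.0194.
Expected purchases from Brand B to Brand C: 4.0194.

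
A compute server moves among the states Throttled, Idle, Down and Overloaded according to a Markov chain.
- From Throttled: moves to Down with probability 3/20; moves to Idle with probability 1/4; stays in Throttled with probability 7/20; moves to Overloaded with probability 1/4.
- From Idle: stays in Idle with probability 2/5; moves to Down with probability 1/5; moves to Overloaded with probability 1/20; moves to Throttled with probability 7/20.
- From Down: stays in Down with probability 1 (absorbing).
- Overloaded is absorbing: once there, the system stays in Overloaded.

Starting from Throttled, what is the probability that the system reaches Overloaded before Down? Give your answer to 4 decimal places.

Let h(s) be the probability of absorption at Overloaded starting from transient state s. Then h(Overloaded) = 1 and h(Down) = 0. By first-step analysis:
h(Throttled) = 0.35·h(Throttled) + 0.25·h(Idle) + 0.15·0 + 0.25·1
h(Idle) = 0.35·h(Throttled) + 0.4·h(Idle) + 0.2·0 + 0.05·1
Solving: h(Throttled) = 0.5372, h(Idle) = 0.3967.
Starting from Throttled, the probability is 0.5372.

0.5372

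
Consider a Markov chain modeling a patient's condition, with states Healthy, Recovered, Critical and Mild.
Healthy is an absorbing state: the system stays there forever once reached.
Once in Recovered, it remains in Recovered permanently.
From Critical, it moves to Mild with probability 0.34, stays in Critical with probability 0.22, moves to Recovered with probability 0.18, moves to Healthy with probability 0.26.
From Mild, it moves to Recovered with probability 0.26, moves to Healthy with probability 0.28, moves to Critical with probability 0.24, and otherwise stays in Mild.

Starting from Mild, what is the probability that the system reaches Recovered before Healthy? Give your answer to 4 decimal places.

0.4670

Let h(s) be the probability of absorption at Recovered starting from transient state s. Then h(Recovered) = 1 and h(Healthy) = 0. By first-step analysis:
h(Critical) = 0.26·0 + 0.18·1 + 0.22·h(Critical) + 0.34·h(Mild)
h(Mild) = 0.28·0 + 0.26·1 + 0.24·h(Critical) + 0.22·h(Mild)
Solving: h(Critical) = 0.4343, h(Mild) = 0.4670.
Starting from Mild, the probability is 0.4670.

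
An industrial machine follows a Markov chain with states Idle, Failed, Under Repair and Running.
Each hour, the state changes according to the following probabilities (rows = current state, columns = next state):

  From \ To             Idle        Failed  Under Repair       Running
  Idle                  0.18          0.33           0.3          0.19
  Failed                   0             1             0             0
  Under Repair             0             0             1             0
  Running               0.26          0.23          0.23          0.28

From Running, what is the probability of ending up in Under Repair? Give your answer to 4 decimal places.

0.4928

Let h(s) be the probability of absorption at Under Repair starting from transient state s. Then h(Under Repair) = 1 and h(Failed) = 0. By first-step analysis:
h(Idle) = 0.18·h(Idle) + 0.33·0 + 0.3·1 + 0.19·h(Running)
h(Running) = 0.26·h(Idle) + 0.23·0 + 0.23·1 + 0.28·h(Running)
Solving: h(Idle) = 0.4800, h(Running) = 0.4928.
Starting from Running, the probability is 0.4928.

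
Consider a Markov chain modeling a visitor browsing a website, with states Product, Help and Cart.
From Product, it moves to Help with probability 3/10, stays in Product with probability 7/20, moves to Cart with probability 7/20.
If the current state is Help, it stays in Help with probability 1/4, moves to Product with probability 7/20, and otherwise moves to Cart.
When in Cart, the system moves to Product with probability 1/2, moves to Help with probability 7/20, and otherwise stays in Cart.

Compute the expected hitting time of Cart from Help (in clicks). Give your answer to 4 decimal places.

2.6144

Let t(s) be the expected number of clicks to first reach Cart from state s, with t(Cart) = 0. Conditioning on the first click:
t(Product) = 1 + 0.35·t(Product) + 0.3·t(Help)
t(Help) = 1 + 0.35·t(Product) + 0.25·t(Help)
Solving: t(Product) = 2.7451, t(Help) = 2.6144.
Expected clicks from Help to Cart: 2.6144.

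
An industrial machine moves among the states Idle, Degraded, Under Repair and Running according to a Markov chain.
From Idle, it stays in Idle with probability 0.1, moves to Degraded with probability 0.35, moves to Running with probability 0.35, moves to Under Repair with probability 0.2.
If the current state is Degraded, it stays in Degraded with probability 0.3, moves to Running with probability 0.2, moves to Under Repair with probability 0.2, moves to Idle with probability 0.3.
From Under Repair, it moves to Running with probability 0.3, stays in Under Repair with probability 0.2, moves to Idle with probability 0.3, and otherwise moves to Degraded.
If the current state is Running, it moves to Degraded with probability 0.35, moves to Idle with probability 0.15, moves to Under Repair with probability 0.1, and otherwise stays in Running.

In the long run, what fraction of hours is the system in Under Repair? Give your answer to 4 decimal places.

Let the stationary distribution be π with π = πP and π_1 + π_2 + π_3 + π_4 = 1.
π_1 = 0.1·π_1 + 0.3·π_2 + 0.3·π_3 + 0.15·π_4
π_2 = 0.35·π_1 + 0.3·π_2 + 0.2·π_3 + 0.35·π_4
π_3 = 0.2·π_1 + 0.2·π_2 + 0.2·π_3 + 0.1·π_4
Solving with the normalization constraint gives π = (0.2112, 0.3092, 0.1689, 0.3107).
So the stationary probability of Under Repair is 0.1689.

0.1689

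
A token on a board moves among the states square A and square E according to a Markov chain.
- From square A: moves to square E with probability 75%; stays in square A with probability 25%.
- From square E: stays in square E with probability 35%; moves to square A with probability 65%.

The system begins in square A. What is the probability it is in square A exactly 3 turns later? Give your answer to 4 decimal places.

0.4300

Propagate the distribution vector 3 turns from square A.
After 0 turns: (1.0000, 0.0000)
After 1 turn: (0.2500, 0.7500)
After 2 turns: (0.5500, 0.4500)
After 3 turns: (0.4300, 0.5700)
P(in square A after 3 turns) = 0.4300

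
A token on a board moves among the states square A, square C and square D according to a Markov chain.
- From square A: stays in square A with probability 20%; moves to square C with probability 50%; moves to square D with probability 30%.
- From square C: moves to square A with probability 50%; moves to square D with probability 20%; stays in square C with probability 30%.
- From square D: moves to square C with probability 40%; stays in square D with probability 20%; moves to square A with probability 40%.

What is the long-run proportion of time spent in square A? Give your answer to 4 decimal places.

0.3664

Let the stationary distribution be π with π = πP and π_1 + π_2 + π_3 = 1.
π_1 = 0.2·π_1 + 0.5·π_2 + 0.4·π_3
π_2 = 0.5·π_1 + 0.3·π_2 + 0.4·π_3
Solving with the normalization constraint gives π = (0.3664, 0.3969, 0.2366).
So the stationary probability of square A is 0.3664.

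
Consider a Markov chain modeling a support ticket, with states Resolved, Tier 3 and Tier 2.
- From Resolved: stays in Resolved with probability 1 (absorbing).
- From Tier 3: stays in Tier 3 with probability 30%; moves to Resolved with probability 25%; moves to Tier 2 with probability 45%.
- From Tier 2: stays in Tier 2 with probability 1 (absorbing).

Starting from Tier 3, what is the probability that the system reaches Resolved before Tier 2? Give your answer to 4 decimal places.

Let h(s) be the probability of absorption at Resolved starting from transient state s. Then h(Resolved) = 1 and h(Tier 2) = 0. By first-step analysis:
h(Tier 3) = 0.25·1 + 0.3·h(Tier 3) + 0.45·0
Solving: h(Tier 3) = 0.3571.
Starting from Tier 3, the probability is 0.3571.

0.3571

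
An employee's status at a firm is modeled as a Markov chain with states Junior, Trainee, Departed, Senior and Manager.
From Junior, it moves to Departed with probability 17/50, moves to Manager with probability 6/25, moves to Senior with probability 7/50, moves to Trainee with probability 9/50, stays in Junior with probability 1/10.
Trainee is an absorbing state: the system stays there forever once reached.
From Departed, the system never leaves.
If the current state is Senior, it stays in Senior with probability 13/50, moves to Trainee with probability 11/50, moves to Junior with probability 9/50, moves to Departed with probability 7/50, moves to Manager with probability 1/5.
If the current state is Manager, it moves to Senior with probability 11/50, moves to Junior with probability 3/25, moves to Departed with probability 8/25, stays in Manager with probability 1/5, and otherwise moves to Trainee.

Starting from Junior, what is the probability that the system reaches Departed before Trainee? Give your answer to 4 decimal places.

Let h(s) be the probability of absorption at Departed starting from transient state s. Then h(Departed) = 1 and h(Trainee) = 0. By first-step analysis:
h(Junior) = 0.1·h(Junior) + 0.18·0 + 0.34·1 + 0.14·h(Senior) + 0.24·h(Manager)
h(Senior) = 0.18·h(Junior) + 0.22·0 + 0.14·1 + 0.26·h(Senior) + 0.2·h(Manager)
h(Manager) = 0.12·h(Junior) + 0.14·0 + 0.32·1 + 0.22·h(Senior) + 0.2·h(Manager)
Solving: h(Junior) = 0.6270, h(Senior) = 0.5134, h(Manager) = 0.6352.
Starting from Junior, the probability is 0.6270.

0.6270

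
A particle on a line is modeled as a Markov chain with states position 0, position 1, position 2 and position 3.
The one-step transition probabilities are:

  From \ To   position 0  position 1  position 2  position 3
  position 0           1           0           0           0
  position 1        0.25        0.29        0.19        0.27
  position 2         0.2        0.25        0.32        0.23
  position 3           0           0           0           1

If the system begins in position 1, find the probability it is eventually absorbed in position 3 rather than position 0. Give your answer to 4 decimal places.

0.5222

Let h(s) be the probability of absorption at position 3 starting from transient state s. Then h(position 3) = 1 and h(position 0) = 0. By first-step analysis:
h(position 1) = 0.25·0 + 0.29·h(position 1) + 0.19·h(position 2) + 0.27·1
h(position 2) = 0.2·0 + 0.25·h(position 1) + 0.32·h(position 2) + 0.23·1
Solving: h(position 1) = 0.5222, h(position 2) = 0.5302.
Starting from position 1, the probability is 0.5222.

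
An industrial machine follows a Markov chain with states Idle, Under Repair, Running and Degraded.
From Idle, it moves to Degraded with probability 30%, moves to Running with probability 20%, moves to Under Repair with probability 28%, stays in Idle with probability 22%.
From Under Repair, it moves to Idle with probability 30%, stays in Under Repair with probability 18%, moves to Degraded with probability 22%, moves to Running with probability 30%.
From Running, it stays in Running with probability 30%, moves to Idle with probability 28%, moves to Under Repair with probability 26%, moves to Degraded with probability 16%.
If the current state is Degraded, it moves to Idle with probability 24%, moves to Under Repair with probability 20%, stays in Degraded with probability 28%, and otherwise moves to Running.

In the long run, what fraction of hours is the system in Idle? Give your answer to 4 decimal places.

Let the stationary distribution be π with π = πP and π_1 + π_2 + π_3 + π_4 = 1.
π_1 = 0.22·π_1 + 0.3·π_2 + 0.28·π_3 + 0.24·π_4
π_2 = 0.28·π_1 + 0.18·π_2 + 0.26·π_3 + 0.2·π_4
π_3 = 0.2·π_1 + 0.3·π_2 + 0.3·π_3 + 0.28·π_4
Solving with the normalization constraint gives π = (0.2595, 0.2323, 0.2693, 0.2389).
So the stationary probability of Idle is 0.2595.

0.2595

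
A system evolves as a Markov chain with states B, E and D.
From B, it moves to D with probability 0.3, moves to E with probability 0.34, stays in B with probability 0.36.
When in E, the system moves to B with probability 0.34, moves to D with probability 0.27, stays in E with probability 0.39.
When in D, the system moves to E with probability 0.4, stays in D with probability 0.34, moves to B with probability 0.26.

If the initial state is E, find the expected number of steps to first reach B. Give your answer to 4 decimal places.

Let t(s) be the expected number of steps to first reach B from state s, with t(B) = 0. Conditioning on the first step:
t(E) = 1 + 0.39·t(E) + 0.27·t(D)
t(D) = 1 + 0.4·t(E) + 0.34·t(D)
Solving: t(E) = 3.1568, t(D) = 3.4284.
Expected steps from E to B: 3.1568.

3.1568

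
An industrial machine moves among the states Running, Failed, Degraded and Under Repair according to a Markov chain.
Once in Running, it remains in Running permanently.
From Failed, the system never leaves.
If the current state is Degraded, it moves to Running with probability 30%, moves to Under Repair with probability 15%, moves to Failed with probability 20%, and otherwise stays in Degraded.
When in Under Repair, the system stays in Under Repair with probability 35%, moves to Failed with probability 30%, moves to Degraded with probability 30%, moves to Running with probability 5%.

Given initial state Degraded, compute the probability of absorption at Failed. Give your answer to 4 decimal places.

Let h(s) be the probability of absorption at Failed starting from transient state s. Then h(Failed) = 1 and h(Running) = 0. By first-step analysis:
h(Degraded) = 0.3·0 + 0.2·1 + 0.35·h(Degraded) + 0.15·h(Under Repair)
h(Under Repair) = 0.05·0 + 0.3·1 + 0.3·h(Degraded) + 0.35·h(Under Repair)
Solving: h(Degraded) = 0.4636, h(Under Repair) = 0.6755.
Starting from Degraded, the probability is 0.4636.

0.4636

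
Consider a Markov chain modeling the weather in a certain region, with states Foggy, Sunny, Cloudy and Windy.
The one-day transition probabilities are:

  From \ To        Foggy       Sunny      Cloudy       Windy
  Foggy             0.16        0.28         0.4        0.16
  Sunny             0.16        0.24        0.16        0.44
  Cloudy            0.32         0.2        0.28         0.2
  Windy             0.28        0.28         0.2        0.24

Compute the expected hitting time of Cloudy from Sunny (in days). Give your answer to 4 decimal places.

4.5364

Let t(s) be the expected number of days to first reach Cloudy from state s, with t(Cloudy) = 0. Conditioning on the first day:
t(Foggy) = 1 + 0.16·t(Foggy) + 0.28·t(Sunny) + 0.16·t(Windy)
t(Sunny) = 1 + 0.16·t(Foggy) + 0.24·t(Sunny) + 0.44·t(Windy)
t(Windy) = 1 + 0.28·t(Foggy) + 0.28·t(Sunny) + 0.24·t(Windy)
Solving: t(Foggy) = 3.5185, t(Sunny) = 4.5364, t(Windy) = 4.2834.
Expected days from Sunny to Cloudy: 4.5364.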